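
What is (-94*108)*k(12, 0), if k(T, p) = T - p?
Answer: -121824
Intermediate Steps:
(-94*108)*k(12, 0) = (-94*108)*(12 - 1*0) = -10152*(12 + 0) = -10152*12 = -121824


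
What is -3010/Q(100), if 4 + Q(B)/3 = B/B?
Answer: 3010/9 ≈ 334.44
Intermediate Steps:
Q(B) = -9 (Q(B) = -12 + 3*(B/B) = -12 + 3*1 = -12 + 3 = -9)
-3010/Q(100) = -3010/(-9) = -3010*(-⅑) = 3010/9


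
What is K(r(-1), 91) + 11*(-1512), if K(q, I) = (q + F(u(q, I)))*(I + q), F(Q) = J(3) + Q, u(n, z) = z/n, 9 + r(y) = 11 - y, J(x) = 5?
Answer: -39086/3 ≈ -13029.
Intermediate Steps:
r(y) = 2 - y (r(y) = -9 + (11 - y) = 2 - y)
F(Q) = 5 + Q
K(q, I) = (I + q)*(5 + q + I/q) (K(q, I) = (q + (5 + I/q))*(I + q) = (5 + q + I/q)*(I + q) = (I + q)*(5 + q + I/q))
K(r(-1), 91) + 11*(-1512) = ((2 - 1*(-1))**2 + 5*(2 - 1*(-1)) + 6*91 + 91*(2 - 1*(-1)) + 91**2/(2 - 1*(-1))) + 11*(-1512) = ((2 + 1)**2 + 5*(2 + 1) + 546 + 91*(2 + 1) + 8281/(2 + 1)) - 16632 = (3**2 + 5*3 + 546 + 91*3 + 8281/3) - 16632 = (9 + 15 + 546 + 273 + 8281*(1/3)) - 16632 = (9 + 15 + 546 + 273 + 8281/3) - 16632 = 10810/3 - 16632 = -39086/3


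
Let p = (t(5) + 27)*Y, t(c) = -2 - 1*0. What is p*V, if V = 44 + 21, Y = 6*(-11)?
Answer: -107250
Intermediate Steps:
t(c) = -2 (t(c) = -2 + 0 = -2)
Y = -66
V = 65
p = -1650 (p = (-2 + 27)*(-66) = 25*(-66) = -1650)
p*V = -1650*65 = -107250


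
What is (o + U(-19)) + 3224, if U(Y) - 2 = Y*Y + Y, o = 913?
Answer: 4481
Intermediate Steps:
U(Y) = 2 + Y + Y² (U(Y) = 2 + (Y*Y + Y) = 2 + (Y² + Y) = 2 + (Y + Y²) = 2 + Y + Y²)
(o + U(-19)) + 3224 = (913 + (2 - 19 + (-19)²)) + 3224 = (913 + (2 - 19 + 361)) + 3224 = (913 + 344) + 3224 = 1257 + 3224 = 4481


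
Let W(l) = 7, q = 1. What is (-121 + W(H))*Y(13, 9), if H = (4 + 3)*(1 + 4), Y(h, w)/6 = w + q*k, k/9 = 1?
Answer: -12312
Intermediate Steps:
k = 9 (k = 9*1 = 9)
Y(h, w) = 54 + 6*w (Y(h, w) = 6*(w + 1*9) = 6*(w + 9) = 6*(9 + w) = 54 + 6*w)
H = 35 (H = 7*5 = 35)
(-121 + W(H))*Y(13, 9) = (-121 + 7)*(54 + 6*9) = -114*(54 + 54) = -114*108 = -12312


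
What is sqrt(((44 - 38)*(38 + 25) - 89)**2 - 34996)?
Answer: 5*sqrt(1941) ≈ 220.28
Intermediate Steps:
sqrt(((44 - 38)*(38 + 25) - 89)**2 - 34996) = sqrt((6*63 - 89)**2 - 34996) = sqrt((378 - 89)**2 - 34996) = sqrt(289**2 - 34996) = sqrt(83521 - 34996) = sqrt(48525) = 5*sqrt(1941)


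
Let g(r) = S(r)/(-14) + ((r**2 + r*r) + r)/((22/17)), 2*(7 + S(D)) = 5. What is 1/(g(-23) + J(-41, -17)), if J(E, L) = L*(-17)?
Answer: 308/335441 ≈ 0.00091819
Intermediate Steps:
S(D) = -9/2 (S(D) = -7 + (1/2)*5 = -7 + 5/2 = -9/2)
J(E, L) = -17*L
g(r) = 9/28 + 17*r**2/11 + 17*r/22 (g(r) = -9/2/(-14) + ((r**2 + r*r) + r)/((22/17)) = -9/2*(-1/14) + ((r**2 + r**2) + r)/((22*(1/17))) = 9/28 + (2*r**2 + r)/(22/17) = 9/28 + (r + 2*r**2)*(17/22) = 9/28 + (17*r**2/11 + 17*r/22) = 9/28 + 17*r**2/11 + 17*r/22)
1/(g(-23) + J(-41, -17)) = 1/((9/28 + (17/11)*(-23)**2 + (17/22)*(-23)) - 17*(-17)) = 1/((9/28 + (17/11)*529 - 391/22) + 289) = 1/((9/28 + 8993/11 - 391/22) + 289) = 1/(246429/308 + 289) = 1/(335441/308) = 308/335441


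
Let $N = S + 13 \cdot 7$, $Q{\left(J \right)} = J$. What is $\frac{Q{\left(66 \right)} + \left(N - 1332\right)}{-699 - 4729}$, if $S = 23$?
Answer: $\frac{288}{1357} \approx 0.21223$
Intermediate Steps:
$N = 114$ ($N = 23 + 13 \cdot 7 = 23 + 91 = 114$)
$\frac{Q{\left(66 \right)} + \left(N - 1332\right)}{-699 - 4729} = \frac{66 + \left(114 - 1332\right)}{-699 - 4729} = \frac{66 - 1218}{-5428} = \left(-1152\right) \left(- \frac{1}{5428}\right) = \frac{288}{1357}$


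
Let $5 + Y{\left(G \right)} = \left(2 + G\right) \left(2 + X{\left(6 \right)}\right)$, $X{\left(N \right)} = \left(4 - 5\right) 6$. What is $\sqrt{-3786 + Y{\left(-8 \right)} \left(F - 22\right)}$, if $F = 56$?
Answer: $2 i \sqrt{785} \approx 56.036 i$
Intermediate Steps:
$X{\left(N \right)} = -6$ ($X{\left(N \right)} = \left(-1\right) 6 = -6$)
$Y{\left(G \right)} = -13 - 4 G$ ($Y{\left(G \right)} = -5 + \left(2 + G\right) \left(2 - 6\right) = -5 + \left(2 + G\right) \left(-4\right) = -5 - \left(8 + 4 G\right) = -13 - 4 G$)
$\sqrt{-3786 + Y{\left(-8 \right)} \left(F - 22\right)} = \sqrt{-3786 + \left(-13 - -32\right) \left(56 - 22\right)} = \sqrt{-3786 + \left(-13 + 32\right) 34} = \sqrt{-3786 + 19 \cdot 34} = \sqrt{-3786 + 646} = \sqrt{-3140} = 2 i \sqrt{785}$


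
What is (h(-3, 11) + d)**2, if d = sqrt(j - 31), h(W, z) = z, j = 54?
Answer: (11 + sqrt(23))**2 ≈ 249.51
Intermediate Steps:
d = sqrt(23) (d = sqrt(54 - 31) = sqrt(23) ≈ 4.7958)
(h(-3, 11) + d)**2 = (11 + sqrt(23))**2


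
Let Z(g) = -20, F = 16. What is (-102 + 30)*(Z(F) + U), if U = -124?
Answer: 10368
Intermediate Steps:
(-102 + 30)*(Z(F) + U) = (-102 + 30)*(-20 - 124) = -72*(-144) = 10368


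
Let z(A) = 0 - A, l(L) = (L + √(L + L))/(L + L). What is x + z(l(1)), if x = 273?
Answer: 545/2 - √2/2 ≈ 271.79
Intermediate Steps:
l(L) = (L + √2*√L)/(2*L) (l(L) = (L + √(2*L))/((2*L)) = (L + √2*√L)*(1/(2*L)) = (L + √2*√L)/(2*L))
z(A) = -A
x + z(l(1)) = 273 - (½ + √2/(2*√1)) = 273 - (½ + (½)*√2*1) = 273 - (½ + √2/2) = 273 + (-½ - √2/2) = 545/2 - √2/2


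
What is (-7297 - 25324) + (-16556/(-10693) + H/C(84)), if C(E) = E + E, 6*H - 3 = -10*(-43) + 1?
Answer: -25113253901/769896 ≈ -32619.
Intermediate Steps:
H = 217/3 (H = 1/2 + (-10*(-43) + 1)/6 = 1/2 + (430 + 1)/6 = 1/2 + (1/6)*431 = 1/2 + 431/6 = 217/3 ≈ 72.333)
C(E) = 2*E
(-7297 - 25324) + (-16556/(-10693) + H/C(84)) = (-7297 - 25324) + (-16556/(-10693) + 217/(3*((2*84)))) = -32621 + (-16556*(-1/10693) + (217/3)/168) = -32621 + (16556/10693 + (217/3)*(1/168)) = -32621 + (16556/10693 + 31/72) = -32621 + 1523515/769896 = -25113253901/769896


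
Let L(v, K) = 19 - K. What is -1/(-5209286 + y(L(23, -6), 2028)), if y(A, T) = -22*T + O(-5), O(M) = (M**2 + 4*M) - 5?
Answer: 1/5253902 ≈ 1.9033e-7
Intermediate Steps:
O(M) = -5 + M**2 + 4*M
y(A, T) = -22*T (y(A, T) = -22*T + (-5 + (-5)**2 + 4*(-5)) = -22*T + (-5 + 25 - 20) = -22*T + 0 = -22*T)
-1/(-5209286 + y(L(23, -6), 2028)) = -1/(-5209286 - 22*2028) = -1/(-5209286 - 44616) = -1/(-5253902) = -1*(-1/5253902) = 1/5253902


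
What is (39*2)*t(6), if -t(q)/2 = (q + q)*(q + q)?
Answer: -22464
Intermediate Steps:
t(q) = -8*q**2 (t(q) = -2*(q + q)*(q + q) = -2*2*q*2*q = -8*q**2)
(39*2)*t(6) = (39*2)*(-8*6**2) = 78*(-8*36) = 78*(-288) = -22464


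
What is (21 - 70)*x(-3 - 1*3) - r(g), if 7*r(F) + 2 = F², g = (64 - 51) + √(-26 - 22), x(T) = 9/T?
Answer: 113/2 - 104*I*√3/7 ≈ 56.5 - 25.733*I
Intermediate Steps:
g = 13 + 4*I*√3 (g = 13 + √(-48) = 13 + 4*I*√3 ≈ 13.0 + 6.9282*I)
r(F) = -2/7 + F²/7
(21 - 70)*x(-3 - 1*3) - r(g) = (21 - 70)*(9/(-3 - 1*3)) - (-2/7 + (13 + 4*I*√3)²/7) = -441/(-3 - 3) + (2/7 - (13 + 4*I*√3)²/7) = -441/(-6) + (2/7 - (13 + 4*I*√3)²/7) = -441*(-1)/6 + (2/7 - (13 + 4*I*√3)²/7) = -49*(-3/2) + (2/7 - (13 + 4*I*√3)²/7) = 147/2 + (2/7 - (13 + 4*I*√3)²/7) = 1033/14 - (13 + 4*I*√3)²/7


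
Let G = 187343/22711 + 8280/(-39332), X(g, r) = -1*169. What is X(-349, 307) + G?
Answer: -2765037346/17178251 ≈ -160.96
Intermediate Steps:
X(g, r) = -169
G = 138087073/17178251 (G = 187343*(1/22711) + 8280*(-1/39332) = 14411/1747 - 2070/9833 = 138087073/17178251 ≈ 8.0385)
X(-349, 307) + G = -169 + 138087073/17178251 = -2765037346/17178251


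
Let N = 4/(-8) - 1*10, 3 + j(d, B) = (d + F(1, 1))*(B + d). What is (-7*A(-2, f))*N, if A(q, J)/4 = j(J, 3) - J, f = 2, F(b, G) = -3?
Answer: -2940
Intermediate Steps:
j(d, B) = -3 + (-3 + d)*(B + d) (j(d, B) = -3 + (d - 3)*(B + d) = -3 + (-3 + d)*(B + d))
N = -21/2 (N = 4*(-1/8) - 10 = -1/2 - 10 = -21/2 ≈ -10.500)
A(q, J) = -48 - 4*J + 4*J**2 (A(q, J) = 4*((-3 + J**2 - 3*3 - 3*J + 3*J) - J) = 4*((-3 + J**2 - 9 - 3*J + 3*J) - J) = 4*((-12 + J**2) - J) = 4*(-12 + J**2 - J) = -48 - 4*J + 4*J**2)
(-7*A(-2, f))*N = -7*(-48 - 4*2 + 4*2**2)*(-21/2) = -7*(-48 - 8 + 4*4)*(-21/2) = -7*(-48 - 8 + 16)*(-21/2) = -7*(-40)*(-21/2) = 280*(-21/2) = -2940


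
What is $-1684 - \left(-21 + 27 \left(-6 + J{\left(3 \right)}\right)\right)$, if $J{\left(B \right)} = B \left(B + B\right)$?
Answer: $-1987$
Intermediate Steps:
$J{\left(B \right)} = 2 B^{2}$ ($J{\left(B \right)} = B 2 B = 2 B^{2}$)
$-1684 - \left(-21 + 27 \left(-6 + J{\left(3 \right)}\right)\right) = -1684 - \left(-21 + 27 \left(-6 + 2 \cdot 3^{2}\right)\right) = -1684 - \left(-21 + 27 \left(-6 + 2 \cdot 9\right)\right) = -1684 - \left(-21 + 27 \left(-6 + 18\right)\right) = -1684 - \left(-21 + 27 \cdot 12\right) = -1684 - \left(-21 + 324\right) = -1684 - 303 = -1987$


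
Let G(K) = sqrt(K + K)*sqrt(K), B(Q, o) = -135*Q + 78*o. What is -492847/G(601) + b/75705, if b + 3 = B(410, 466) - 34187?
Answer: -53192/75705 - 492847*sqrt(2)/1202 ≈ -580.56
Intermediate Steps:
b = -53192 (b = -3 + ((-135*410 + 78*466) - 34187) = -3 + ((-55350 + 36348) - 34187) = -3 + (-19002 - 34187) = -3 - 53189 = -53192)
G(K) = K*sqrt(2) (G(K) = sqrt(2*K)*sqrt(K) = (sqrt(2)*sqrt(K))*sqrt(K) = K*sqrt(2))
-492847/G(601) + b/75705 = -492847*sqrt(2)/1202 - 53192/75705 = -53192/75705 - 492847*sqrt(2)/1202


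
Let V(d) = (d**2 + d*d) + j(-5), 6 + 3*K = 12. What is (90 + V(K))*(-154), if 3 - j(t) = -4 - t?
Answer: -15400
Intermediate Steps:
j(t) = 7 + t (j(t) = 3 - (-4 - t) = 3 + (4 + t) = 7 + t)
K = 2 (K = -2 + (1/3)*12 = -2 + 4 = 2)
V(d) = 2 + 2*d**2 (V(d) = (d**2 + d*d) + (7 - 5) = (d**2 + d**2) + 2 = 2*d**2 + 2 = 2 + 2*d**2)
(90 + V(K))*(-154) = (90 + (2 + 2*2**2))*(-154) = (90 + (2 + 2*4))*(-154) = (90 + (2 + 8))*(-154) = (90 + 10)*(-154) = 100*(-154) = -15400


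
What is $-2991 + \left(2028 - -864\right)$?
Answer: $-99$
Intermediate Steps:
$-2991 + \left(2028 - -864\right) = -2991 + \left(2028 + 864\right) = -2991 + 2892 = -99$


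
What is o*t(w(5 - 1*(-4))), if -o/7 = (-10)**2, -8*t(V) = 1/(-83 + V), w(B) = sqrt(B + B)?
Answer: -14525/13742 - 525*sqrt(2)/13742 ≈ -1.1110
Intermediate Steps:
w(B) = sqrt(2)*sqrt(B) (w(B) = sqrt(2*B) = sqrt(2)*sqrt(B))
t(V) = -1/(8*(-83 + V))
o = -700 (o = -7*(-10)**2 = -7*100 = -700)
o*t(w(5 - 1*(-4))) = -(-700)/(-664 + 8*(sqrt(2)*sqrt(5 - 1*(-4)))) = -(-700)/(-664 + 8*(sqrt(2)*sqrt(5 + 4))) = -(-700)/(-664 + 8*(sqrt(2)*sqrt(9))) = -(-700)/(-664 + 8*(sqrt(2)*3)) = -(-700)/(-664 + 8*(3*sqrt(2))) = -(-700)/(-664 + 24*sqrt(2)) = 700/(-664 + 24*sqrt(2))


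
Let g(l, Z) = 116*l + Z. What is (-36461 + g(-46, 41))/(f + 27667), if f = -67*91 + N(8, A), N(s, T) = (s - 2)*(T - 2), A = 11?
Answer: -10439/5406 ≈ -1.9310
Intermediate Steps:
N(s, T) = (-2 + T)*(-2 + s) (N(s, T) = (-2 + s)*(-2 + T) = (-2 + T)*(-2 + s))
g(l, Z) = Z + 116*l
f = -6043 (f = -67*91 + (4 - 2*11 - 2*8 + 11*8) = -6097 + (4 - 22 - 16 + 88) = -6097 + 54 = -6043)
(-36461 + g(-46, 41))/(f + 27667) = (-36461 + (41 + 116*(-46)))/(-6043 + 27667) = (-36461 + (41 - 5336))/21624 = (-36461 - 5295)*(1/21624) = -41756*1/21624 = -10439/5406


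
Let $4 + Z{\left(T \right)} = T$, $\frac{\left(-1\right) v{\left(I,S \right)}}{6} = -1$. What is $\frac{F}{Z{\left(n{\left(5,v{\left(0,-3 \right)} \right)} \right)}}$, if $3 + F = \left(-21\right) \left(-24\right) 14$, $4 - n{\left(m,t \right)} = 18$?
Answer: $- \frac{2351}{6} \approx -391.83$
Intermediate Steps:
$v{\left(I,S \right)} = 6$ ($v{\left(I,S \right)} = \left(-6\right) \left(-1\right) = 6$)
$n{\left(m,t \right)} = -14$ ($n{\left(m,t \right)} = 4 - 18 = -14$)
$F = 7053$ ($F = -3 + \left(-21\right) \left(-24\right) 14 = -3 + 504 \cdot 14 = -3 + 7056 = 7053$)
$Z{\left(T \right)} = -4 + T$
$\frac{F}{Z{\left(n{\left(5,v{\left(0,-3 \right)} \right)} \right)}} = \frac{7053}{-4 - 14} = \frac{7053}{-18} = 7053 \left(- \frac{1}{18}\right) = - \frac{2351}{6}$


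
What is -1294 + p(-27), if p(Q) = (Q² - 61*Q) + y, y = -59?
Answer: 1023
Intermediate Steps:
p(Q) = -59 + Q² - 61*Q (p(Q) = (Q² - 61*Q) - 59 = -59 + Q² - 61*Q)
-1294 + p(-27) = -1294 + (-59 + (-27)² - 61*(-27)) = -1294 + (-59 + 729 + 1647) = -1294 + 2317 = 1023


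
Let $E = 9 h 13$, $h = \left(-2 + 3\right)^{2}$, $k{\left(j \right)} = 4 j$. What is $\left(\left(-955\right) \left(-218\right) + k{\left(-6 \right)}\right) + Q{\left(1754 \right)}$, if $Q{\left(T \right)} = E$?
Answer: $208283$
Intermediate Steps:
$h = 1$ ($h = 1^{2} = 1$)
$E = 117$ ($E = 9 \cdot 1 \cdot 13 = 9 \cdot 13 = 117$)
$Q{\left(T \right)} = 117$
$\left(\left(-955\right) \left(-218\right) + k{\left(-6 \right)}\right) + Q{\left(1754 \right)} = \left(\left(-955\right) \left(-218\right) + 4 \left(-6\right)\right) + 117 = \left(208190 - 24\right) + 117 = 208166 + 117 = 208283$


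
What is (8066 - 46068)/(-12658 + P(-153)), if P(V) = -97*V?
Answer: -38002/2183 ≈ -17.408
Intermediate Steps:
(8066 - 46068)/(-12658 + P(-153)) = (8066 - 46068)/(-12658 - 97*(-153)) = -38002/(-12658 + 14841) = -38002/2183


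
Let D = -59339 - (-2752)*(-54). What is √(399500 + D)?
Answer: √191553 ≈ 437.67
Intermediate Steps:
D = -207947 (D = -59339 - 1*148608 = -59339 - 148608 = -207947)
√(399500 + D) = √(399500 - 207947) = √191553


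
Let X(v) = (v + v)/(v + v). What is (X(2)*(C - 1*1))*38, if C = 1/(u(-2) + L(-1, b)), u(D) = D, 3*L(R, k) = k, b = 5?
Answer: -152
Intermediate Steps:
L(R, k) = k/3
X(v) = 1 (X(v) = (2*v)/((2*v)) = (2*v)*(1/(2*v)) = 1)
C = -3 (C = 1/(-2 + (1/3)*5) = 1/(-2 + 5/3) = 1/(-1/3) = -3)
(X(2)*(C - 1*1))*38 = (1*(-3 - 1*1))*38 = (1*(-3 - 1))*38 = (1*(-4))*38 = -4*38 = -152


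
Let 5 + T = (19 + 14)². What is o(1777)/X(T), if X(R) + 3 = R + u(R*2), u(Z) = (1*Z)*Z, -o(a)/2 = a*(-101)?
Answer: 358954/4701305 ≈ 0.076352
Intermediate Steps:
o(a) = 202*a (o(a) = -2*a*(-101) = -(-202)*a = 202*a)
u(Z) = Z² (u(Z) = Z*Z = Z²)
T = 1084 (T = -5 + (19 + 14)² = -5 + 33² = -5 + 1089 = 1084)
X(R) = -3 + R + 4*R² (X(R) = -3 + (R + (R*2)²) = -3 + (R + (2*R)²) = -3 + (R + 4*R²) = -3 + R + 4*R²)
o(1777)/X(T) = (202*1777)/(-3 + 1084 + 4*1084²) = 358954/(-3 + 1084 + 4*1175056) = 358954/(-3 + 1084 + 4700224) = 358954/4701305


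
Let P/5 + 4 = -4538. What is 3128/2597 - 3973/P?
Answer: 81354761/58977870 ≈ 1.3794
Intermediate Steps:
P = -22710 (P = -20 + 5*(-4538) = -20 - 22690 = -22710)
3128/2597 - 3973/P = 3128/2597 - 3973/(-22710) = 3128*(1/2597) - 3973*(-1/22710) = 3128/2597 + 3973/22710 = 81354761/58977870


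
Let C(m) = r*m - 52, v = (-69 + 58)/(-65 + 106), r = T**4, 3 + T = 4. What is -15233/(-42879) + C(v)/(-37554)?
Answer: 2616261451/7335710734 ≈ 0.35665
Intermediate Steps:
T = 1 (T = -3 + 4 = 1)
r = 1 (r = 1**4 = 1)
v = -11/41 ≈ -0.26829
C(m) = -52 + m (C(m) = 1*m - 52 = m - 52 = -52 + m)
-15233/(-42879) + C(v)/(-37554) = -15233/(-42879) + (-52 - 11/41)/(-37554) = -15233*(-1/42879) - 2143/41*(-1/37554) = 15233/42879 + 2143/1539714 = 2616261451/7335710734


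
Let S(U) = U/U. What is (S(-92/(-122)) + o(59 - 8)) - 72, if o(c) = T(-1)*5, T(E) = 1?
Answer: -66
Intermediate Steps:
S(U) = 1
o(c) = 5 (o(c) = 1*5 = 5)
(S(-92/(-122)) + o(59 - 8)) - 72 = (1 + 5) - 72 = 6 - 72 = -66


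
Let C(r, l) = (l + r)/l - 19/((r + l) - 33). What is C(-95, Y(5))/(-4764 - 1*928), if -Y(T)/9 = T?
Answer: -5015/8862444 ≈ -0.00056587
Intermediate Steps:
Y(T) = -9*T
C(r, l) = -19/(-33 + l + r) + (l + r)/l (C(r, l) = (l + r)/l - 19/((l + r) - 33) = (l + r)/l - 19/(-33 + l + r) = -19/(-33 + l + r) + (l + r)/l)
C(-95, Y(5))/(-4764 - 1*928) = (((-9*5)² + (-95)² - (-468)*5 - 33*(-95) + 2*(-9*5)*(-95))/(((-9*5))*(-33 - 9*5 - 95)))/(-4764 - 1*928) = (((-45)² + 9025 - 52*(-45) + 3135 + 2*(-45)*(-95))/((-45)*(-33 - 45 - 95)))/(-4764 - 928) = -1/45*(2025 + 9025 + 2340 + 3135 + 8550)/(-173)/(-5692) = -1/45*(-1/173)*25075*(-1/5692) = (5015/1557)*(-1/5692) = -5015/8862444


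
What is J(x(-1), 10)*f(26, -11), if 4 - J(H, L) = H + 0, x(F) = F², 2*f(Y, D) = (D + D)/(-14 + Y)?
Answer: -11/4 ≈ -2.7500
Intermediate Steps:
f(Y, D) = D/(-14 + Y) (f(Y, D) = ((D + D)/(-14 + Y))/2 = ((2*D)/(-14 + Y))/2 = (2*D/(-14 + Y))/2 = D/(-14 + Y))
J(H, L) = 4 - H (J(H, L) = 4 - (H + 0) = 4 - H)
J(x(-1), 10)*f(26, -11) = (4 - 1*(-1)²)*(-11/(-14 + 26)) = (4 - 1*1)*(-11/12) = (4 - 1)*(-11*1/12) = 3*(-11/12) = -11/4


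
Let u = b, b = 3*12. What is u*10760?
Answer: 387360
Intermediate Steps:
b = 36
u = 36
u*10760 = 36*10760 = 387360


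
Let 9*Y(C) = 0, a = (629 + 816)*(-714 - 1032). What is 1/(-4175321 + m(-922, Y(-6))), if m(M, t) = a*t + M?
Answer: -1/4176243 ≈ -2.3945e-7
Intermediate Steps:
a = -2522970 (a = 1445*(-1746) = -2522970)
Y(C) = 0 (Y(C) = (1/9)*0 = 0)
m(M, t) = M - 2522970*t (m(M, t) = -2522970*t + M = M - 2522970*t)
1/(-4175321 + m(-922, Y(-6))) = 1/(-4175321 + (-922 - 2522970*0)) = 1/(-4175321 + (-922 + 0)) = 1/(-4175321 - 922) = 1/(-4176243) = -1/4176243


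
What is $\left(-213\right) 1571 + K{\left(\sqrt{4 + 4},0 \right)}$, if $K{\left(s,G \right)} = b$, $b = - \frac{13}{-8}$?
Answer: $- \frac{2676971}{8} \approx -3.3462 \cdot 10^{5}$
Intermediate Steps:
$b = \frac{13}{8}$ ($b = \left(-13\right) \left(- \frac{1}{8}\right) = \frac{13}{8} \approx 1.625$)
$K{\left(s,G \right)} = \frac{13}{8}$
$\left(-213\right) 1571 + K{\left(\sqrt{4 + 4},0 \right)} = \left(-213\right) 1571 + \frac{13}{8} = -334623 + \frac{13}{8} = - \frac{2676971}{8}$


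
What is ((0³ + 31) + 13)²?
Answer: 1936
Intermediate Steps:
((0³ + 31) + 13)² = ((0 + 31) + 13)² = (31 + 13)² = 44² = 1936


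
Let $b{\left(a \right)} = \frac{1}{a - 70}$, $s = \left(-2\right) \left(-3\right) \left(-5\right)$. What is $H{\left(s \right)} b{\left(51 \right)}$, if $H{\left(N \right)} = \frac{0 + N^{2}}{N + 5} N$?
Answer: $- \frac{1080}{19} \approx -56.842$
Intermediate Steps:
$s = -30$ ($s = 6 \left(-5\right) = -30$)
$b{\left(a \right)} = \frac{1}{-70 + a}$
$H{\left(N \right)} = \frac{N^{3}}{5 + N}$ ($H{\left(N \right)} = \frac{N^{2}}{5 + N} N = \frac{N^{3}}{5 + N}$)
$H{\left(s \right)} b{\left(51 \right)} = \frac{\left(-30\right)^{3} \frac{1}{5 - 30}}{-70 + 51} = \frac{\left(-27000\right) \frac{1}{-25}}{-19} = \left(-27000\right) \left(- \frac{1}{25}\right) \left(- \frac{1}{19}\right) = 1080 \left(- \frac{1}{19}\right) = - \frac{1080}{19}$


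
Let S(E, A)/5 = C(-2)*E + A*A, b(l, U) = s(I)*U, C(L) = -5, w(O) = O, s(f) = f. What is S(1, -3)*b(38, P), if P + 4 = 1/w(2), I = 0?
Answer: 0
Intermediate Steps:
P = -7/2 (P = -4 + 1/2 = -7/2 ≈ -3.5000)
b(l, U) = 0 (b(l, U) = 0*U = 0)
S(E, A) = -25*E + 5*A**2 (S(E, A) = 5*(-5*E + A*A) = 5*(-5*E + A**2) = 5*(A**2 - 5*E) = -25*E + 5*A**2)
S(1, -3)*b(38, P) = (-25*1 + 5*(-3)**2)*0 = (-25 + 5*9)*0 = (-25 + 45)*0 = 20*0 = 0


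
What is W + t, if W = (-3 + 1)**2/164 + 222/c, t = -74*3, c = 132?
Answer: -198705/902 ≈ -220.29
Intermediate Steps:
t = -222
W = 1539/902 (W = (-3 + 1)**2/164 + 222/132 = (-2)**2*(1/164) + 222*(1/132) = 4*(1/164) + 37/22 = 1/41 + 37/22 = 1539/902 ≈ 1.7062)
W + t = 1539/902 - 222 = -198705/902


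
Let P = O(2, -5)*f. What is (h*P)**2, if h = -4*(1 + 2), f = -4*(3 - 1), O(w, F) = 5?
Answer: 230400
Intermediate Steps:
f = -8 (f = -4*2 = -8)
h = -12 (h = -4*3 = -12)
P = -40 (P = 5*(-8) = -40)
(h*P)**2 = (-12*(-40))**2 = 480**2 = 230400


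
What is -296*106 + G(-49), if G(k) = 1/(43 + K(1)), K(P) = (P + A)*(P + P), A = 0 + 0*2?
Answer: -1411919/45 ≈ -31376.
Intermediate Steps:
A = 0 (A = 0 + 0 = 0)
K(P) = 2*P**2 (K(P) = (P + 0)*(P + P) = P*(2*P) = 2*P**2)
G(k) = 1/45 (G(k) = 1/(43 + 2*1**2) = 1/(43 + 2*1) = 1/(43 + 2) = 1/45)
-296*106 + G(-49) = -296*106 + 1/45 = -31376 + 1/45 = -1411919/45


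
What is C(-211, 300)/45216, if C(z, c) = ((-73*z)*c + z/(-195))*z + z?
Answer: -95063508083/4408560 ≈ -21563.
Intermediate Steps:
C(z, c) = z + z*(-z/195 - 73*c*z) (C(z, c) = (-73*c*z + z*(-1/195))*z + z = (-73*c*z - z/195)*z + z = (-z/195 - 73*c*z)*z + z = z*(-z/195 - 73*c*z) + z = z + z*(-z/195 - 73*c*z))
C(-211, 300)/45216 = ((1/195)*(-211)*(195 - 1*(-211) - 14235*300*(-211)))/45216 = ((1/195)*(-211)*(195 + 211 + 901075500))*(1/45216) = ((1/195)*(-211)*901075906)*(1/45216) = -190127016166/195*1/45216 = -95063508083/4408560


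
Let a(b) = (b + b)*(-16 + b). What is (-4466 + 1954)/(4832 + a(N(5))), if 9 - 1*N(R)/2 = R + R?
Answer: -314/613 ≈ -0.51223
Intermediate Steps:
N(R) = 18 - 4*R (N(R) = 18 - 2*(R + R) = 18 - 4*R)
a(b) = 2*b*(-16 + b) (a(b) = (2*b)*(-16 + b) = 2*b*(-16 + b))
(-4466 + 1954)/(4832 + a(N(5))) = (-4466 + 1954)/(4832 + 2*(18 - 4*5)*(-16 + (18 - 4*5))) = -2512/(4832 + 2*(18 - 20)*(-16 + (18 - 20))) = -2512/(4832 + 2*(-2)*(-16 - 2)) = -2512/(4832 + 2*(-2)*(-18)) = -2512/(4832 + 72) = -2512/4904 = -2512*1/4904 = -314/613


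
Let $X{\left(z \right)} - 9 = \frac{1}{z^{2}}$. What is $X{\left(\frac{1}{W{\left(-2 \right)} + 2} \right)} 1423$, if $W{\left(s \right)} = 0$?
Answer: $18499$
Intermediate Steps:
$X{\left(z \right)} = 9 + \frac{1}{z^{2}}$
$X{\left(\frac{1}{W{\left(-2 \right)} + 2} \right)} 1423 = \left(9 + \frac{1}{\frac{1}{\left(0 + 2\right)^{2}}}\right) 1423 = \left(9 + \frac{1}{\frac{1}{4}}\right) 1423 = \left(9 + \frac{1}{(\frac{1}{2})^{2}}\right) 1423 = \left(9 + 4\right) 1423 = 13 \cdot 1423 = 18499$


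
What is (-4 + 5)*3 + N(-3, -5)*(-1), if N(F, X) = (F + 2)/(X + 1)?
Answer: 11/4 ≈ 2.7500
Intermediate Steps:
N(F, X) = (2 + F)/(1 + X)
(-4 + 5)*3 + N(-3, -5)*(-1) = (-4 + 5)*3 + ((2 - 3)/(1 - 5))*(-1) = 1*3 + (-1/(-4))*(-1) = 3 - 1/4*(-1)*(-1) = 3 + (1/4)*(-1) = 3 - 1/4 = 11/4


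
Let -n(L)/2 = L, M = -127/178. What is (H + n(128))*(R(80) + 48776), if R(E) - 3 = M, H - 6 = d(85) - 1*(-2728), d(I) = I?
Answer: 22253337205/178 ≈ 1.2502e+8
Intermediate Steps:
M = -127/178 (M = -127*1/178 = -127/178 ≈ -0.71348)
n(L) = -2*L
H = 2819 (H = 6 + (85 - 1*(-2728)) = 6 + (85 + 2728) = 6 + 2813 = 2819)
R(E) = 407/178 (R(E) = 3 - 127/178 = 407/178)
(H + n(128))*(R(80) + 48776) = (2819 - 2*128)*(407/178 + 48776) = (2819 - 256)*(8682535/178) = 2563*(8682535/178) = 22253337205/178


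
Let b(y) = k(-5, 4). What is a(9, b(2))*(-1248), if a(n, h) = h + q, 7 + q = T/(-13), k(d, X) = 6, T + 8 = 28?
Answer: 3168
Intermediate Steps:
T = 20 (T = -8 + 28 = 20)
b(y) = 6
q = -111/13 (q = -7 + 20/(-13) = -7 + 20*(-1/13) = -7 - 20/13 = -111/13 ≈ -8.5385)
a(n, h) = -111/13 + h (a(n, h) = h - 111/13 = -111/13 + h)
a(9, b(2))*(-1248) = (-111/13 + 6)*(-1248) = -33/13*(-1248) = 3168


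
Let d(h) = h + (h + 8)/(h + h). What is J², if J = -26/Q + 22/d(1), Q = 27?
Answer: 6724/729 ≈ 9.2236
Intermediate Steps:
d(h) = h + (8 + h)/(2*h) (d(h) = h + (8 + h)/((2*h)) = h + (8 + h)*(1/(2*h)) = h + (8 + h)/(2*h))
J = 82/27 (J = -26/27 + 22/(½ + 1 + 4/1) = -26*1/27 + 22/(½ + 1 + 4*1) = -26/27 + 22/(½ + 1 + 4) = -26/27 + 22/(11/2) = -26/27 + 22*(2/11) = -26/27 + 4 = 82/27 ≈ 3.0370)
J² = (82/27)² = 6724/729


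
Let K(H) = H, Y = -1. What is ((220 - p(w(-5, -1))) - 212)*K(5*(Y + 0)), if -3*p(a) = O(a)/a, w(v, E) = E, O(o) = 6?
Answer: -30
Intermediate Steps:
p(a) = -2/a
((220 - p(w(-5, -1))) - 212)*K(5*(Y + 0)) = ((220 - (-2)/(-1)) - 212)*(5*(-1 + 0)) = ((220 - (-2)*(-1)) - 212)*(5*(-1)) = ((220 - 1*2) - 212)*(-5) = ((220 - 2) - 212)*(-5) = (218 - 212)*(-5) = 6*(-5) = -30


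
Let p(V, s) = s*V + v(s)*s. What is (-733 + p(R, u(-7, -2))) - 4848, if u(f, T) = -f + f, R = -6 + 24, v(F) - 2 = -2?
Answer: -5581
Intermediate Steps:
v(F) = 0 (v(F) = 2 - 2 = 0)
R = 18
u(f, T) = 0
p(V, s) = V*s (p(V, s) = s*V + 0*s = V*s + 0 = V*s)
(-733 + p(R, u(-7, -2))) - 4848 = (-733 + 18*0) - 4848 = (-733 + 0) - 4848 = -733 - 4848 = -5581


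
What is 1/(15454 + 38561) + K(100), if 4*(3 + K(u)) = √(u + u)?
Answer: -162044/54015 + 5*√2/2 ≈ 0.53555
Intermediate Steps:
K(u) = -3 + √2*√u/4 (K(u) = -3 + √(u + u)/4 = -3 + √(2*u)/4 = -3 + (√2*√u)/4 = -3 + √2*√u/4)
1/(15454 + 38561) + K(100) = 1/(15454 + 38561) + (-3 + √2*√100/4) = 1/54015 + (-3 + (¼)*√2*10) = 1/54015 + (-3 + 5*√2/2) = -162044/54015 + 5*√2/2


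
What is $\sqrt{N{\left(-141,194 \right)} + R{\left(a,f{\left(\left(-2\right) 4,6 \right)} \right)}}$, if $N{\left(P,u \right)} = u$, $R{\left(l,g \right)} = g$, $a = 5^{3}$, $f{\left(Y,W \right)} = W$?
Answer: $10 \sqrt{2} \approx 14.142$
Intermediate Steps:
$a = 125$
$\sqrt{N{\left(-141,194 \right)} + R{\left(a,f{\left(\left(-2\right) 4,6 \right)} \right)}} = \sqrt{194 + 6} = \sqrt{200} = 10 \sqrt{2}$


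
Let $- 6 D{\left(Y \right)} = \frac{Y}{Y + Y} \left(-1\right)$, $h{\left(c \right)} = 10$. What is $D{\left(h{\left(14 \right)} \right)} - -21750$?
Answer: $\frac{261001}{12} \approx 21750.0$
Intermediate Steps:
$D{\left(Y \right)} = \frac{1}{12}$ ($D{\left(Y \right)} = - \frac{\frac{Y}{Y + Y} \left(-1\right)}{6} = - \frac{\frac{Y}{2 Y} \left(-1\right)}{6} = - \frac{Y \frac{1}{2 Y} \left(-1\right)}{6} = - \frac{\frac{1}{2} \left(-1\right)}{6} = \left(- \frac{1}{6}\right) \left(- \frac{1}{2}\right) = \frac{1}{12}$)
$D{\left(h{\left(14 \right)} \right)} - -21750 = \frac{1}{12} - -21750 = \frac{1}{12} + 21750 = \frac{261001}{12}$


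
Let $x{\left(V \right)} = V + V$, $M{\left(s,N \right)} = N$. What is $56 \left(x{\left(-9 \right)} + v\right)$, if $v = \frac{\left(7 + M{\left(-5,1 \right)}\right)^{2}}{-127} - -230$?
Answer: $\frac{1504160}{127} \approx 11844.0$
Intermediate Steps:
$x{\left(V \right)} = 2 V$
$v = \frac{29146}{127}$ ($v = \frac{\left(7 + 1\right)^{2}}{-127} - -230 = 8^{2} \left(- \frac{1}{127}\right) + 230 = 64 \left(- \frac{1}{127}\right) + 230 = - \frac{64}{127} + 230 = \frac{29146}{127} \approx 229.5$)
$56 \left(x{\left(-9 \right)} + v\right) = 56 \left(2 \left(-9\right) + \frac{29146}{127}\right) = 56 \left(-18 + \frac{29146}{127}\right) = 56 \cdot \frac{26860}{127} = \frac{1504160}{127}$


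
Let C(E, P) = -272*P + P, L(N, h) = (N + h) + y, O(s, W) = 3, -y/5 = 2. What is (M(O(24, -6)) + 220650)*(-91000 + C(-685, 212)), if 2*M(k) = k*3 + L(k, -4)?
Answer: -32755785348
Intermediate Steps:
y = -10 (y = -5*2 = -10)
L(N, h) = -10 + N + h (L(N, h) = (N + h) - 10 = -10 + N + h)
M(k) = -7 + 2*k (M(k) = (k*3 + (-10 + k - 4))/2 = (3*k + (-14 + k))/2 = (-14 + 4*k)/2 = -7 + 2*k)
C(E, P) = -271*P
(M(O(24, -6)) + 220650)*(-91000 + C(-685, 212)) = ((-7 + 2*3) + 220650)*(-91000 - 271*212) = ((-7 + 6) + 220650)*(-91000 - 57452) = (-1 + 220650)*(-148452) = 220649*(-148452) = -32755785348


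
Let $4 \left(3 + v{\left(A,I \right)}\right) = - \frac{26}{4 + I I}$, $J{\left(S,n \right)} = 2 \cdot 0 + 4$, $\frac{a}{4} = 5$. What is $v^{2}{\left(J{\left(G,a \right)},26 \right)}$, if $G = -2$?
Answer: $\frac{16752649}{1849600} \approx 9.0574$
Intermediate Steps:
$a = 20$ ($a = 4 \cdot 5 = 20$)
$J{\left(S,n \right)} = 4$ ($J{\left(S,n \right)} = 0 + 4 = 4$)
$v{\left(A,I \right)} = -3 - \frac{13}{2 \left(4 + I^{2}\right)}$ ($v{\left(A,I \right)} = -3 + \frac{\left(-26\right) \frac{1}{4 + I I}}{4} = -3 + \frac{\left(-26\right) \frac{1}{4 + I^{2}}}{4} = -3 - \frac{13}{2 \left(4 + I^{2}\right)}$)
$v^{2}{\left(J{\left(G,a \right)},26 \right)} = \left(\frac{-37 - 6 \cdot 26^{2}}{2 \left(4 + 26^{2}\right)}\right)^{2} = \left(\frac{-37 - 4056}{2 \left(4 + 676\right)}\right)^{2} = \left(\frac{-37 - 4056}{2 \cdot 680}\right)^{2} = \left(\frac{1}{2} \cdot \frac{1}{680} \left(-4093\right)\right)^{2} = \left(- \frac{4093}{1360}\right)^{2} = \frac{16752649}{1849600}$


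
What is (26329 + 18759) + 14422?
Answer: 59510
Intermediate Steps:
(26329 + 18759) + 14422 = 45088 + 14422 = 59510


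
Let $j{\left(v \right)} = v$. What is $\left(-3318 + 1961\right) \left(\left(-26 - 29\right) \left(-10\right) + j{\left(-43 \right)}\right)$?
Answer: $-687999$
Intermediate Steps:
$\left(-3318 + 1961\right) \left(\left(-26 - 29\right) \left(-10\right) + j{\left(-43 \right)}\right) = \left(-3318 + 1961\right) \left(\left(-26 - 29\right) \left(-10\right) - 43\right) = - 1357 \left(\left(-55\right) \left(-10\right) - 43\right) = - 1357 \left(550 - 43\right) = \left(-1357\right) 507 = -687999$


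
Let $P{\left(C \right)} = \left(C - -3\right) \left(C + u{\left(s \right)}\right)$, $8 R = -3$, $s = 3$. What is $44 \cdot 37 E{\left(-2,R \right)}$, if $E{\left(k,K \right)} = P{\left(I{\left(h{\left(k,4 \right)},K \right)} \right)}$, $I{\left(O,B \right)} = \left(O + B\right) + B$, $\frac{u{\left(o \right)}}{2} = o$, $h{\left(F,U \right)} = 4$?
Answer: $\frac{376475}{4} \approx 94119.0$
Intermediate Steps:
$u{\left(o \right)} = 2 o$
$R = - \frac{3}{8}$ ($R = \frac{1}{8} \left(-3\right) = - \frac{3}{8} \approx -0.375$)
$I{\left(O,B \right)} = O + 2 B$ ($I{\left(O,B \right)} = \left(B + O\right) + B = O + 2 B$)
$P{\left(C \right)} = \left(3 + C\right) \left(6 + C\right)$ ($P{\left(C \right)} = \left(C - -3\right) \left(C + 2 \cdot 3\right) = \left(C + 3\right) \left(C + 6\right) = \left(3 + C\right) \left(6 + C\right)$)
$E{\left(k,K \right)} = 54 + \left(4 + 2 K\right)^{2} + 18 K$ ($E{\left(k,K \right)} = 18 + \left(4 + 2 K\right)^{2} + 9 \left(4 + 2 K\right) = 18 + \left(4 + 2 K\right)^{2} + \left(36 + 18 K\right) = 54 + \left(4 + 2 K\right)^{2} + 18 K$)
$44 \cdot 37 E{\left(-2,R \right)} = 44 \cdot 37 \left(70 + 4 \left(- \frac{3}{8}\right)^{2} + 34 \left(- \frac{3}{8}\right)\right) = 1628 \left(70 + 4 \cdot \frac{9}{64} - \frac{51}{4}\right) = 1628 \left(70 + \frac{9}{16} - \frac{51}{4}\right) = 1628 \cdot \frac{925}{16} = \frac{376475}{4}$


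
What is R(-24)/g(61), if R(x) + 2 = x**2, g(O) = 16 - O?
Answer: -574/45 ≈ -12.756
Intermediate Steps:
R(x) = -2 + x**2
R(-24)/g(61) = (-2 + (-24)**2)/(16 - 1*61) = (-2 + 576)/(16 - 61) = 574/(-45) = 574*(-1/45) = -574/45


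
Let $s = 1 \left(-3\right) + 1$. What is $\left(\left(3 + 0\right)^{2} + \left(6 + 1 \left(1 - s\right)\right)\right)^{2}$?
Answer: $324$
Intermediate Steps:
$s = -2$ ($s = -3 + 1 = -2$)
$\left(\left(3 + 0\right)^{2} + \left(6 + 1 \left(1 - s\right)\right)\right)^{2} = \left(\left(3 + 0\right)^{2} + \left(6 + 1 \left(1 - -2\right)\right)\right)^{2} = \left(3^{2} + \left(6 + 1 \left(1 + 2\right)\right)\right)^{2} = \left(9 + \left(6 + 1 \cdot 3\right)\right)^{2} = \left(9 + \left(6 + 3\right)\right)^{2} = \left(9 + 9\right)^{2} = 18^{2} = 324$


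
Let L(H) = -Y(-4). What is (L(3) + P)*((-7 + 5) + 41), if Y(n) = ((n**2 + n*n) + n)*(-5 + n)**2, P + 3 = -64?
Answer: -91065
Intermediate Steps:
P = -67 (P = -3 - 64 = -67)
Y(n) = (-5 + n)**2*(n + 2*n**2) (Y(n) = ((n**2 + n**2) + n)*(-5 + n)**2 = (2*n**2 + n)*(-5 + n)**2 = (n + 2*n**2)*(-5 + n)**2 = (-5 + n)**2*(n + 2*n**2))
L(H) = -2268 (L(H) = -(-4)*(-5 - 4)**2*(1 + 2*(-4)) = -(-4)*(-9)**2*(1 - 8) = -(-4)*81*(-7) = -1*2268 = -2268)
(L(3) + P)*((-7 + 5) + 41) = (-2268 - 67)*((-7 + 5) + 41) = -2335*(-2 + 41) = -2335*39 = -91065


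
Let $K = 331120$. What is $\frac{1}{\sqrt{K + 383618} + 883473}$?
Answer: $\frac{294491}{260174608997} - \frac{\sqrt{714738}}{780523826991} \approx 1.1308 \cdot 10^{-6}$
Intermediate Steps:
$\frac{1}{\sqrt{K + 383618} + 883473} = \frac{1}{\sqrt{331120 + 383618} + 883473} = \frac{1}{\sqrt{714738} + 883473} = \frac{1}{883473 + \sqrt{714738}}$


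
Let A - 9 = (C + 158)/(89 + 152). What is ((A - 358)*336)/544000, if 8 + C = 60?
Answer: -1761879/8194000 ≈ -0.21502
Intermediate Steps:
C = 52 (C = -8 + 60 = 52)
A = 2379/241 (A = 9 + (52 + 158)/(89 + 152) = 9 + 210/241 = 2379/241 ≈ 9.8714)
((A - 358)*336)/544000 = ((2379/241 - 358)*336)/544000 = -83899/241*336*(1/544000) = -28190064/241*1/544000 = -1761879/8194000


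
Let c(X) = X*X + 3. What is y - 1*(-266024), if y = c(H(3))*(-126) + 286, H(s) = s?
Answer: 264798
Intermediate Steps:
c(X) = 3 + X² (c(X) = X² + 3 = 3 + X²)
y = -1226 (y = (3 + 3²)*(-126) + 286 = (3 + 9)*(-126) + 286 = 12*(-126) + 286 = -1512 + 286 = -1226)
y - 1*(-266024) = -1226 - 1*(-266024) = -1226 + 266024 = 264798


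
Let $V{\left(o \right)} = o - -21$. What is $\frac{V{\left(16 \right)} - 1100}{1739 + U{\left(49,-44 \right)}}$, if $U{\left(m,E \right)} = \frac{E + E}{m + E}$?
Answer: $- \frac{5315}{8607} \approx -0.61752$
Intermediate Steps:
$V{\left(o \right)} = 21 + o$ ($V{\left(o \right)} = o + 21 = 21 + o$)
$U{\left(m,E \right)} = \frac{2 E}{E + m}$
$\frac{V{\left(16 \right)} - 1100}{1739 + U{\left(49,-44 \right)}} = \frac{\left(21 + 16\right) - 1100}{1739 + 2 \left(-44\right) \frac{1}{-44 + 49}} = \frac{37 - 1100}{1739 + 2 \left(-44\right) \frac{1}{5}} = - \frac{1063}{1739 + 2 \left(-44\right) \frac{1}{5}} = - \frac{1063}{1739 - \frac{88}{5}} = - \frac{1063}{\frac{8607}{5}} = \left(-1063\right) \frac{5}{8607} = - \frac{5315}{8607}$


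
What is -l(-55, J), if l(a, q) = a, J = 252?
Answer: 55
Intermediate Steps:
-l(-55, J) = -1*(-55) = 55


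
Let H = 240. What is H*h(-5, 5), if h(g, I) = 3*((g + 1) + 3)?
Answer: -720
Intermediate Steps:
h(g, I) = 12 + 3*g (h(g, I) = 3*((1 + g) + 3) = 3*(4 + g) = 12 + 3*g)
H*h(-5, 5) = 240*(12 + 3*(-5)) = 240*(12 - 15) = 240*(-3) = -720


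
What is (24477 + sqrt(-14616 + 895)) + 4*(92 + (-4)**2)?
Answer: 24909 + I*sqrt(13721) ≈ 24909.0 + 117.14*I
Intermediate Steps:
(24477 + sqrt(-14616 + 895)) + 4*(92 + (-4)**2) = (24477 + sqrt(-13721)) + 4*(92 + 16) = (24477 + I*sqrt(13721)) + 4*108 = (24477 + I*sqrt(13721)) + 432 = 24909 + I*sqrt(13721)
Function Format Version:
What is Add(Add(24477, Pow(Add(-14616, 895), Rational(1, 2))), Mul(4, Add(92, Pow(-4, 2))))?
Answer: Add(24909, Mul(I, Pow(13721, Rational(1, 2)))) ≈ Add(24909., Mul(117.14, I))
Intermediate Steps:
Add(Add(24477, Pow(Add(-14616, 895), Rational(1, 2))), Mul(4, Add(92, Pow(-4, 2)))) = Add(Add(24477, Pow(-13721, Rational(1, 2))), Mul(4, Add(92, 16))) = Add(Add(24477, Mul(I, Pow(13721, Rational(1, 2)))), Mul(4, 108)) = Add(Add(24477, Mul(I, Pow(13721, Rational(1, 2)))), 432) = Add(24909, Mul(I, Pow(13721, Rational(1, 2))))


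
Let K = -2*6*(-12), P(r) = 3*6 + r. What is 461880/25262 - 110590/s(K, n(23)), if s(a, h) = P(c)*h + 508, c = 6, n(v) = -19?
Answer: -692426705/328406 ≈ -2108.4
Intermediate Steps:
P(r) = 18 + r
K = 144 (K = -12*(-12) = 144)
s(a, h) = 508 + 24*h (s(a, h) = (18 + 6)*h + 508 = 24*h + 508 = 508 + 24*h)
461880/25262 - 110590/s(K, n(23)) = 461880/25262 - 110590/(508 + 24*(-19)) = 461880*(1/25262) - 110590/(508 - 456) = 230940/12631 - 110590/52 = 230940/12631 - 110590*1/52 = 230940/12631 - 55295/26 = -692426705/328406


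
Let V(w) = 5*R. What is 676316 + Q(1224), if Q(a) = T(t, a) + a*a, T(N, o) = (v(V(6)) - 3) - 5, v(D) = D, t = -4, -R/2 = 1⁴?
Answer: 2174474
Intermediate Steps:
R = -2 (R = -2*1⁴ = -2*1 = -2)
V(w) = -10 (V(w) = 5*(-2) = -10)
T(N, o) = -18 (T(N, o) = (-10 - 3) - 5 = -13 - 5 = -18)
Q(a) = -18 + a² (Q(a) = -18 + a*a = -18 + a²)
676316 + Q(1224) = 676316 + (-18 + 1224²) = 676316 + (-18 + 1498176) = 676316 + 1498158 = 2174474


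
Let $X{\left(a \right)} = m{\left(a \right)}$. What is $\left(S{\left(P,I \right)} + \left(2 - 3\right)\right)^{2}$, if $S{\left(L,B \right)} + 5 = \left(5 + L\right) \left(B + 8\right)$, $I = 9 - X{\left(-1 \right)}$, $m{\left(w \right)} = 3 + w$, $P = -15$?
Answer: $24336$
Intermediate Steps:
$X{\left(a \right)} = 3 + a$
$I = 7$ ($I = 9 - \left(3 - 1\right) = 9 - 2 = 7$)
$S{\left(L,B \right)} = -5 + \left(5 + L\right) \left(8 + B\right)$ ($S{\left(L,B \right)} = -5 + \left(5 + L\right) \left(B + 8\right) = -5 + \left(5 + L\right) \left(8 + B\right)$)
$\left(S{\left(P,I \right)} + \left(2 - 3\right)\right)^{2} = \left(\left(35 + 5 \cdot 7 + 8 \left(-15\right) + 7 \left(-15\right)\right) + \left(2 - 3\right)\right)^{2} = \left(\left(35 + 35 - 120 - 105\right) + \left(2 - 3\right)\right)^{2} = \left(-155 - 1\right)^{2} = \left(-156\right)^{2} = 24336$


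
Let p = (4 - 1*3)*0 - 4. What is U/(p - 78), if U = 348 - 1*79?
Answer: -269/82 ≈ -3.2805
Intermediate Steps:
p = -4 (p = (4 - 3)*0 - 4 = 1*0 - 4 = 0 - 4 = -4)
U = 269 (U = 348 - 79 = 269)
U/(p - 78) = 269/(-4 - 78) = 269/(-82) = 269*(-1/82) = -269/82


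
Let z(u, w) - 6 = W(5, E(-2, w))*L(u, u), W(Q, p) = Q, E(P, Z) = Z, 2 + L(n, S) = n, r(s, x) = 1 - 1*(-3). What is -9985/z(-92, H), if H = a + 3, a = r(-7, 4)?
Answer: 9985/464 ≈ 21.519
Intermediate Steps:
r(s, x) = 4 (r(s, x) = 1 + 3 = 4)
L(n, S) = -2 + n
a = 4
H = 7 (H = 4 + 3 = 7)
z(u, w) = -4 + 5*u (z(u, w) = 6 + 5*(-2 + u) = 6 + (-10 + 5*u) = -4 + 5*u)
-9985/z(-92, H) = -9985/(-4 + 5*(-92)) = -9985/(-4 - 460) = -9985/(-464) = -9985*(-1/464) = 9985/464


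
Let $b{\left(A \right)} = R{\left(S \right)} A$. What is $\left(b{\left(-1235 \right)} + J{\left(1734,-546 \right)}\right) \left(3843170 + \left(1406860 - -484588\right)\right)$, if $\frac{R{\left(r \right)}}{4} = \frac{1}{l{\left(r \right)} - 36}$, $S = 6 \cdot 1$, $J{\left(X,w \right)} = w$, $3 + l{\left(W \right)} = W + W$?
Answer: $- \frac{56210725636}{27} \approx -2.0819 \cdot 10^{9}$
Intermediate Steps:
$l{\left(W \right)} = -3 + 2 W$ ($l{\left(W \right)} = -3 + \left(W + W\right) = -3 + 2 W$)
$S = 6$
$R{\left(r \right)} = \frac{4}{-39 + 2 r}$ ($R{\left(r \right)} = \frac{4}{\left(-3 + 2 r\right) - 36} = \frac{4}{-39 + 2 r}$)
$b{\left(A \right)} = - \frac{4 A}{27}$ ($b{\left(A \right)} = \frac{4}{-39 + 2 \cdot 6} A = \frac{4}{-39 + 12} A = \frac{4}{-27} A = 4 \left(- \frac{1}{27}\right) A = - \frac{4 A}{27}$)
$\left(b{\left(-1235 \right)} + J{\left(1734,-546 \right)}\right) \left(3843170 + \left(1406860 - -484588\right)\right) = \left(\left(- \frac{4}{27}\right) \left(-1235\right) - 546\right) \left(3843170 + \left(1406860 - -484588\right)\right) = \left(\frac{4940}{27} - 546\right) \left(3843170 + \left(1406860 + 484588\right)\right) = - \frac{9802 \left(3843170 + 1891448\right)}{27} = \left(- \frac{9802}{27}\right) 5734618 = - \frac{56210725636}{27}$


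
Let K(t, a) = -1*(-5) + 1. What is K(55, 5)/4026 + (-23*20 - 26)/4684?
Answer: -160711/1571482 ≈ -0.10227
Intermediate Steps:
K(t, a) = 6 (K(t, a) = 5 + 1 = 6)
K(55, 5)/4026 + (-23*20 - 26)/4684 = 6/4026 + (-23*20 - 26)/4684 = 6*(1/4026) + (-460 - 26)*(1/4684) = 1/671 - 486*1/4684 = 1/671 - 243/2342 = -160711/1571482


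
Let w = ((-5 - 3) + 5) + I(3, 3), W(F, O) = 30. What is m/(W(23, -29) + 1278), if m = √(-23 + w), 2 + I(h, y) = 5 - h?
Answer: I*√26/1308 ≈ 0.0038983*I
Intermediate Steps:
I(h, y) = 3 - h (I(h, y) = -2 + (5 - h) = 3 - h)
w = -3 (w = ((-5 - 3) + 5) + (3 - 1*3) = (-8 + 5) + (3 - 3) = -3 + 0 = -3)
m = I*√26 (m = √(-23 - 3) = √(-26) = I*√26 ≈ 5.099*I)
m/(W(23, -29) + 1278) = (I*√26)/(30 + 1278) = (I*√26)/1308 = (I*√26)*(1/1308) = I*√26/1308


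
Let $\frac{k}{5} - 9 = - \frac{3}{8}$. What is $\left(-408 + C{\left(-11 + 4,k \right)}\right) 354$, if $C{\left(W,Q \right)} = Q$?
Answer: $- \frac{516663}{4} \approx -1.2917 \cdot 10^{5}$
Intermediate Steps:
$k = \frac{345}{8}$ ($k = 45 + 5 \left(- \frac{3}{8}\right) = 45 - \frac{15}{8} = \frac{345}{8} \approx 43.125$)
$\left(-408 + C{\left(-11 + 4,k \right)}\right) 354 = \left(-408 + \frac{345}{8}\right) 354 = \left(- \frac{2919}{8}\right) 354 = - \frac{516663}{4}$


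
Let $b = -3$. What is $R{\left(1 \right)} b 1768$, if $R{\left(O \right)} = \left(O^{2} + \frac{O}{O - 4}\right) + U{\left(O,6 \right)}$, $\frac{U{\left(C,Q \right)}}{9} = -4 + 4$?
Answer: $-3536$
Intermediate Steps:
$U{\left(C,Q \right)} = 0$ ($U{\left(C,Q \right)} = 9 \left(-4 + 4\right) = 9 \cdot 0 = 0$)
$R{\left(O \right)} = O^{2} + \frac{O}{-4 + O}$ ($R{\left(O \right)} = \left(O^{2} + \frac{O}{O - 4}\right) + 0 = \left(O^{2} + \frac{O}{-4 + O}\right) + 0 = O^{2} + \frac{O}{-4 + O}$)
$R{\left(1 \right)} b 1768 = 1 \frac{1}{-4 + 1} \left(1 + 1^{2} - 4\right) \left(-3\right) 1768 = 1 \frac{1}{-3} \left(1 + 1 - 4\right) \left(-3\right) 1768 = 1 \left(- \frac{1}{3}\right) \left(-2\right) \left(-3\right) 1768 = \frac{2}{3} \left(-3\right) 1768 = \left(-2\right) 1768 = -3536$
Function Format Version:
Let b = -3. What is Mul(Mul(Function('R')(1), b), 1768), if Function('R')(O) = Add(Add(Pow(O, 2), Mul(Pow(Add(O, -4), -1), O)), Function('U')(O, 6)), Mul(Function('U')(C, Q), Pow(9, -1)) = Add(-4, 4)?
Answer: -3536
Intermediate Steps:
Function('U')(C, Q) = 0 (Function('U')(C, Q) = Mul(9, Add(-4, 4)) = Mul(9, 0) = 0)
Function('R')(O) = Add(Pow(O, 2), Mul(O, Pow(Add(-4, O), -1))) (Function('R')(O) = Add(Add(Pow(O, 2), Mul(Pow(Add(O, -4), -1), O)), 0) = Add(Add(Pow(O, 2), Mul(Pow(Add(-4, O), -1), O)), 0) = Add(Add(Pow(O, 2), Mul(O, Pow(Add(-4, O), -1))), 0) = Add(Pow(O, 2), Mul(O, Pow(Add(-4, O), -1))))
Mul(Mul(Function('R')(1), b), 1768) = Mul(Mul(Mul(1, Pow(Add(-4, 1), -1), Add(1, Pow(1, 2), Mul(-4, 1))), -3), 1768) = Mul(Mul(Mul(1, Pow(-3, -1), Add(1, 1, -4)), -3), 1768) = Mul(Mul(Mul(1, Rational(-1, 3), -2), -3), 1768) = Mul(Mul(Rational(2, 3), -3), 1768) = Mul(-2, 1768) = -3536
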